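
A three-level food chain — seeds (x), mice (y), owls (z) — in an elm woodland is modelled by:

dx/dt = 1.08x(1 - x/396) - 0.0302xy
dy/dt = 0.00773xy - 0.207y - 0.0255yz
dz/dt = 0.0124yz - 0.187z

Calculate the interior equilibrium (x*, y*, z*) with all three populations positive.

From dz/dt = 0: 0.0124y* = 0.187, so y* = 15.1.
From dx/dt = 0: 1.08(1 - x*/396) = 0.0302·15.1, giving x* = 396·(1 - 0.422) = 229.
From dy/dt = 0: 0.00773·229 - 0.207 = 0.0255z*, so z* = 1.56/0.0255 = 61.3.

x* ≈ 229, y* ≈ 15.1, z* ≈ 61.3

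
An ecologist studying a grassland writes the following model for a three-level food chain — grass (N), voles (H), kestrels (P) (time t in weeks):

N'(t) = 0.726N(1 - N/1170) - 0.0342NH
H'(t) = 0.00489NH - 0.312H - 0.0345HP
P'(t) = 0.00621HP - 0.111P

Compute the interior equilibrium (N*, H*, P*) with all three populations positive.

From dP/dt = 0: 0.00621H* = 0.111, so H* = 17.9.
From dN/dt = 0: 0.726(1 - N*/1170) = 0.0342·17.9, giving N* = 1170·(1 - 0.842) = 185.
From dH/dt = 0: 0.00489·185 - 0.312 = 0.0345P*, so P* = 0.592/0.0345 = 17.2.

N* ≈ 185, H* ≈ 17.9, P* ≈ 17.2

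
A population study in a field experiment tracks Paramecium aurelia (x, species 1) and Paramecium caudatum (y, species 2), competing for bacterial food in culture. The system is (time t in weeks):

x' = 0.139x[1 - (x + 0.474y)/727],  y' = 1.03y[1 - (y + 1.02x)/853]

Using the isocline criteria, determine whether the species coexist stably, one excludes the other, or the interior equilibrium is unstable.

stable coexistence

Compare the nullcline intercepts: K1/α12 = 727/0.474 = 1530 > K2 = 853; K2/α21 = 853/1.02 = 836 > K1 = 727.
Since both inequalities hold, each species can invade when rare, so the interior equilibrium is stable.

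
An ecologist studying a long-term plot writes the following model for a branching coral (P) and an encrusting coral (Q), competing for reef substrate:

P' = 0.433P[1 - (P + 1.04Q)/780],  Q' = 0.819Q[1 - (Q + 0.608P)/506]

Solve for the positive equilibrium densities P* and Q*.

Setting both brackets to zero gives the nullclines P + 1.04Q = 780 and 0.608P + Q = 506.
Substituting Q = 506 - 0.608P into the first: P(1 - 1.04·0.608) = 780 - 1.04·506.
So P* = 254/0.368 = 690, and then Q* = 506 - 0.608·690 = 86.4.

P* ≈ 690, Q* ≈ 86.4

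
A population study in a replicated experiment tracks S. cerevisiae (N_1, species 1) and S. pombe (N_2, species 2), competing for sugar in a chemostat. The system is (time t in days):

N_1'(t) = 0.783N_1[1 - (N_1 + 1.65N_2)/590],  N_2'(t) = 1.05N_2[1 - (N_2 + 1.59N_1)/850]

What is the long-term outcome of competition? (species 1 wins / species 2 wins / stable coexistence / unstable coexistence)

Compare the nullcline intercepts: K1/α12 = 590/1.65 = 358 < K2 = 850; K2/α21 = 850/1.59 = 535 < K1 = 590.
Since both are reversed, neither can invade when rare; the interior point is a saddle.

unstable coexistence (outcome depends on initial conditions)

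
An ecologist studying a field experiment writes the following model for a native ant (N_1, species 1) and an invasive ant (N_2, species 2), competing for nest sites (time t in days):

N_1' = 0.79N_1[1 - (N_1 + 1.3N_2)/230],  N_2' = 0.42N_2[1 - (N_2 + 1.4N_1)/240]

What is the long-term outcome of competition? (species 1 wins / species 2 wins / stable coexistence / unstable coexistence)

unstable coexistence (outcome depends on initial conditions)

Compare the nullcline intercepts: K1/α12 = 230/1.3 = 177 < K2 = 240; K2/α21 = 240/1.4 = 171 < K1 = 230.
Since both are reversed, neither can invade when rare; the interior point is a saddle.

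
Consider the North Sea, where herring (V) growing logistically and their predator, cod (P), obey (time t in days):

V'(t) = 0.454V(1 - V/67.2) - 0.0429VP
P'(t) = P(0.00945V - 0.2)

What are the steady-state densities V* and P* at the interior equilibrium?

From dP/dt = 0 with P > 0: 0.00945V* = 0.2, so V* = 21.2.
Substitute into dV/dt = 0: 0.454(1 - 21.2/67.2) = 0.0429P*.
The bracket is 0.685, giving P* = 0.311/0.0429 = 7.25.

V* ≈ 21.2, P* ≈ 7.25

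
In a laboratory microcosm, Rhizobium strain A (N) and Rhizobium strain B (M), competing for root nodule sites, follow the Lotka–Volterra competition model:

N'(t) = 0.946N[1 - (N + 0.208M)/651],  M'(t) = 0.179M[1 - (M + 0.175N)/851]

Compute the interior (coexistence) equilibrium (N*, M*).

N* ≈ 492, M* ≈ 765

Setting both brackets to zero gives the nullclines N + 0.208M = 651 and 0.175N + M = 851.
Substituting M = 851 - 0.175N into the first: N(1 - 0.208·0.175) = 651 - 0.208·851.
So N* = 474/0.964 = 492, and then M* = 851 - 0.175·492 = 765.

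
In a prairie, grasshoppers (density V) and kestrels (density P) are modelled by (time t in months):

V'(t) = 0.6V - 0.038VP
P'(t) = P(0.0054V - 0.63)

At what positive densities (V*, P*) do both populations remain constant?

Set dP/dt = 0 with P > 0: 0.0054V - 0.63 = 0, so V* = 0.63/0.0054 = 117.
Set dV/dt = 0 with V > 0: 0.6 - 0.038P = 0, so P* = 0.6/0.038 = 15.8.

V* ≈ 117, P* ≈ 15.8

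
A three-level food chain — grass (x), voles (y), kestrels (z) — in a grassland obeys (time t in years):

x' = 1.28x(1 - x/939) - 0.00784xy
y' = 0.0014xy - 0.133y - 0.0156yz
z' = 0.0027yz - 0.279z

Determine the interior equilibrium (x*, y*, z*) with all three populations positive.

From dz/dt = 0: 0.0027y* = 0.279, so y* = 103.
From dx/dt = 0: 1.28(1 - x*/939) = 0.00784·103, giving x* = 939·(1 - 0.633) = 345.
From dy/dt = 0: 0.0014·345 - 0.133 = 0.0156z*, so z* = 0.35/0.0156 = 22.4.

x* ≈ 345, y* ≈ 103, z* ≈ 22.4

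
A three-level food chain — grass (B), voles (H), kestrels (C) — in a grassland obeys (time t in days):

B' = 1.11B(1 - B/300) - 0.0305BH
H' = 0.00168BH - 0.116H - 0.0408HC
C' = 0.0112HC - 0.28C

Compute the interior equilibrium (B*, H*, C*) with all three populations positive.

B* ≈ 93.9, H* ≈ 25, C* ≈ 1.02

From dC/dt = 0: 0.0112H* = 0.28, so H* = 25.
From dB/dt = 0: 1.11(1 - B*/300) = 0.0305·25, giving B* = 300·(1 - 0.687) = 93.9.
From dH/dt = 0: 0.00168·93.9 - 0.116 = 0.0408C*, so C* = 0.0418/0.0408 = 1.02.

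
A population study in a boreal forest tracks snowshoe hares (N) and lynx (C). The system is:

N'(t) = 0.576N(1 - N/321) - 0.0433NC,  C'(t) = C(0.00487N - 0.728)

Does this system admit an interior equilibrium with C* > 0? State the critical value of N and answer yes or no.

Threshold N = 149; K > 149, so yes, the predator persists.

The predator equation gives dC/dt > 0 only when N > 0.728/0.00487 = 149.
Without the predator, N → K = 321. Since 321 > 149, the predator can invade and persist.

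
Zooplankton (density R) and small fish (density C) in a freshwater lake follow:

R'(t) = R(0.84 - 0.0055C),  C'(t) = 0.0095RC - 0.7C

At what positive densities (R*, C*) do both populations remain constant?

R* ≈ 73.7, C* ≈ 153

Set dC/dt = 0 with C > 0: 0.0095R - 0.7 = 0, so R* = 0.7/0.0095 = 73.7.
Set dR/dt = 0 with R > 0: 0.84 - 0.0055C = 0, so C* = 0.84/0.0055 = 153.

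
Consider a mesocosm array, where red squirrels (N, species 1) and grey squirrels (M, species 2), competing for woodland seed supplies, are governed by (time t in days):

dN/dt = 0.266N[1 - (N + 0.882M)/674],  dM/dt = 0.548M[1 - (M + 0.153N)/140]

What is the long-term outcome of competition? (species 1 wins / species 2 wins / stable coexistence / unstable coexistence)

stable coexistence

Compare the nullcline intercepts: K1/α12 = 674/0.882 = 764 > K2 = 140; K2/α21 = 140/0.153 = 915 > K1 = 674.
Since both inequalities hold, each species can invade when rare, so the interior equilibrium is stable.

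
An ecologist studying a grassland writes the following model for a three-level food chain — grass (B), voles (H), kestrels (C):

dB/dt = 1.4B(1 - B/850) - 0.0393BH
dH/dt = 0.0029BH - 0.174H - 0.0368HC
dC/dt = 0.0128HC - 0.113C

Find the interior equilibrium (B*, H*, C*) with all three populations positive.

B* ≈ 639, H* ≈ 8.83, C* ≈ 45.7

From dC/dt = 0: 0.0128H* = 0.113, so H* = 8.83.
From dB/dt = 0: 1.4(1 - B*/850) = 0.0393·8.83, giving B* = 850·(1 - 0.248) = 639.
From dH/dt = 0: 0.0029·639 - 0.174 = 0.0368C*, so C* = 1.68/0.0368 = 45.7.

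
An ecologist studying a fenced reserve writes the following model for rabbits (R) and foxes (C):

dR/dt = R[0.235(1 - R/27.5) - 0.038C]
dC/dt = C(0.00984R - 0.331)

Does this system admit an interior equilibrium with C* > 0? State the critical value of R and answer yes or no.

Threshold R = 33.6; K < 33.6, so no, the predator goes extinct.

The predator equation gives dC/dt > 0 only when R > 0.331/0.00984 = 33.6.
Without the predator, R → K = 27.5. Since 27.5 < 33.6, the predator cannot invade.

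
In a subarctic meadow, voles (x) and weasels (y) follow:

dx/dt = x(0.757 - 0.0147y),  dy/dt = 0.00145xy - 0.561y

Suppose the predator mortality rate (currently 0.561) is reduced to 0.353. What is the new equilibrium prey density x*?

At the interior fixed point, setting dy/dt = 0 with y > 0 fixes x* = (predator death rate)/(xy coefficient) — independent of the other coefficients.
With the change, x* = 0.353/0.00145 = 243; it falls from 387.

x* ≈ 243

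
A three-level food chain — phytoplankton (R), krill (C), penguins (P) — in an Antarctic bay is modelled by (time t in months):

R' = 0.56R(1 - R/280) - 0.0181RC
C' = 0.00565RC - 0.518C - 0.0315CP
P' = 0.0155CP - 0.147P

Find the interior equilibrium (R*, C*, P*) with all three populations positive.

R* ≈ 194, C* ≈ 9.48, P* ≈ 18.4

From dP/dt = 0: 0.0155C* = 0.147, so C* = 9.48.
From dR/dt = 0: 0.56(1 - R*/280) = 0.0181·9.48, giving R* = 280·(1 - 0.307) = 194.
From dC/dt = 0: 0.00565·194 - 0.518 = 0.0315P*, so P* = 0.579/0.0315 = 18.4.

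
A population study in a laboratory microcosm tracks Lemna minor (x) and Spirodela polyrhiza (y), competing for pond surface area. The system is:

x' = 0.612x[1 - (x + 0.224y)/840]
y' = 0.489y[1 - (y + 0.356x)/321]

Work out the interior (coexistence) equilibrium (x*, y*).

x* ≈ 835, y* ≈ 23.9

Setting both brackets to zero gives the nullclines x + 0.224y = 840 and 0.356x + y = 321.
Substituting y = 321 - 0.356x into the first: x(1 - 0.224·0.356) = 840 - 0.224·321.
So x* = 768/0.92 = 835, and then y* = 321 - 0.356·835 = 23.9.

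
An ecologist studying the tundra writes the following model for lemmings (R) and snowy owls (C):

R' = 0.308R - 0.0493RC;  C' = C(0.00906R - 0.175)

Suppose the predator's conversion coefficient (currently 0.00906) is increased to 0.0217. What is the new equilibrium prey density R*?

R* ≈ 8.06

At the interior fixed point, setting dC/dt = 0 with C > 0 fixes R* = (predator death rate)/(RC coefficient) — independent of the other coefficients.
With the change, R* = 0.175/0.0217 = 8.06; it falls from 19.3.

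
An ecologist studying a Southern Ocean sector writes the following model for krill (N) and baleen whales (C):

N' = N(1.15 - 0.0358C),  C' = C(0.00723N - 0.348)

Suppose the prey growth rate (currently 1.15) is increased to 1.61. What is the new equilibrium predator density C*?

C* ≈ 45

At the interior fixed point, setting dN/dt = 0 with N > 0 fixes C* = (prey growth rate)/(NC coefficient) — independent of the other coefficients.
With the change, C* = 1.61/0.0358 = 45; it rises from 32.1.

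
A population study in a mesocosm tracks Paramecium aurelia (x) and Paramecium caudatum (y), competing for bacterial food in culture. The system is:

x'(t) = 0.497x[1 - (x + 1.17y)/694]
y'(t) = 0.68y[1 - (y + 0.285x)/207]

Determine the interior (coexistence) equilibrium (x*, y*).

x* ≈ 678, y* ≈ 13.8

Setting both brackets to zero gives the nullclines x + 1.17y = 694 and 0.285x + y = 207.
Substituting y = 207 - 0.285x into the first: x(1 - 1.17·0.285) = 694 - 1.17·207.
So x* = 452/0.667 = 678, and then y* = 207 - 0.285·678 = 13.8.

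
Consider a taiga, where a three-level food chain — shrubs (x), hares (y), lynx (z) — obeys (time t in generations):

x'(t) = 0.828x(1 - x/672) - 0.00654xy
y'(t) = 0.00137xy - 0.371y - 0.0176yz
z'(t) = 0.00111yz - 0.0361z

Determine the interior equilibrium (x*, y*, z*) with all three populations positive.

x* ≈ 499, y* ≈ 32.5, z* ≈ 17.8

From dz/dt = 0: 0.00111y* = 0.0361, so y* = 32.5.
From dx/dt = 0: 0.828(1 - x*/672) = 0.00654·32.5, giving x* = 672·(1 - 0.257) = 499.
From dy/dt = 0: 0.00137·499 - 0.371 = 0.0176z*, so z* = 0.313/0.0176 = 17.8.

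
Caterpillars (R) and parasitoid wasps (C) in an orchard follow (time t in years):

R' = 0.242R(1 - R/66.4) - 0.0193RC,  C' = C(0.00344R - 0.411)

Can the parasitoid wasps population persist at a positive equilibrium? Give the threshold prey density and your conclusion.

The predator equation gives dC/dt > 0 only when R > 0.411/0.00344 = 119.
Without the predator, R → K = 66.4. Since 66.4 < 119, the predator cannot invade.

Threshold R = 119; K < 119, so no, the predator goes extinct.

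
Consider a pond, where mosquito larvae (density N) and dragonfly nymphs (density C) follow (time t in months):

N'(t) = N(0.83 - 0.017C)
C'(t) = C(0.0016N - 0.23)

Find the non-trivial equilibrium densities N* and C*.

Set dC/dt = 0 with C > 0: 0.0016N - 0.23 = 0, so N* = 0.23/0.0016 = 144.
Set dN/dt = 0 with N > 0: 0.83 - 0.017C = 0, so C* = 0.83/0.017 = 48.8.

N* ≈ 144, C* ≈ 48.8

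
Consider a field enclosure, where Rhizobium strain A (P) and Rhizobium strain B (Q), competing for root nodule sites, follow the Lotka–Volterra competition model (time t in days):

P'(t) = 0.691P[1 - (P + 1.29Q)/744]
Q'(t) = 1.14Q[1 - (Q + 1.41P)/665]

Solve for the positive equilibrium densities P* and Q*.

Setting both brackets to zero gives the nullclines P + 1.29Q = 744 and 1.41P + Q = 665.
Substituting Q = 665 - 1.41P into the first: P(1 - 1.29·1.41) = 744 - 1.29·665.
So P* = -114/-0.819 = 139, and then Q* = 665 - 1.41·139 = 469.

P* ≈ 139, Q* ≈ 469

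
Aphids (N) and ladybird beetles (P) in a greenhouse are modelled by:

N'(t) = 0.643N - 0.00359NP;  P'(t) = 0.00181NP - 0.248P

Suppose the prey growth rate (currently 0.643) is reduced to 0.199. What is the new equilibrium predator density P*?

P* ≈ 55.4

At the interior fixed point, setting dN/dt = 0 with N > 0 fixes P* = (prey growth rate)/(NP coefficient) — independent of the other coefficients.
With the change, P* = 0.199/0.00359 = 55.4; it falls from 179.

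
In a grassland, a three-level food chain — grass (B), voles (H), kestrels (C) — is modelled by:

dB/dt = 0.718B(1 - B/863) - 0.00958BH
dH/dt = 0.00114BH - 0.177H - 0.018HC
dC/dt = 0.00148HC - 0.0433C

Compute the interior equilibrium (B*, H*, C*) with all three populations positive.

From dC/dt = 0: 0.00148H* = 0.0433, so H* = 29.3.
From dB/dt = 0: 0.718(1 - B*/863) = 0.00958·29.3, giving B* = 863·(1 - 0.39) = 526.
From dH/dt = 0: 0.00114·526 - 0.177 = 0.018C*, so C* = 0.423/0.018 = 23.5.

B* ≈ 526, H* ≈ 29.3, C* ≈ 23.5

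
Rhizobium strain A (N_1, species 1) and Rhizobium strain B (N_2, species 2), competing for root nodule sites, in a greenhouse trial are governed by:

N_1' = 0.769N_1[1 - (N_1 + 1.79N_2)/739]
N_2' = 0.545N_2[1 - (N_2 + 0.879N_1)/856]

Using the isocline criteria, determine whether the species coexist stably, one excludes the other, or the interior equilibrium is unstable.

species 2 excludes species 1

Compare the nullcline intercepts: K1/α12 = 739/1.79 = 413 < K2 = 856; K2/α21 = 856/0.879 = 974 > K1 = 739.
Since the inequalities point opposite ways, species 2 can invade but species 1 cannot.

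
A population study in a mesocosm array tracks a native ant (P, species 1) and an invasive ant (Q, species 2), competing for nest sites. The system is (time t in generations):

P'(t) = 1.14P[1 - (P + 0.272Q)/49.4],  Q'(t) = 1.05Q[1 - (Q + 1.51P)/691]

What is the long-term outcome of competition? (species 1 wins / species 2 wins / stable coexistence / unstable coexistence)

Compare the nullcline intercepts: K1/α12 = 49.4/0.272 = 182 < K2 = 691; K2/α21 = 691/1.51 = 458 > K1 = 49.4.
Since the inequalities point opposite ways, species 2 can invade but species 1 cannot.

species 2 excludes species 1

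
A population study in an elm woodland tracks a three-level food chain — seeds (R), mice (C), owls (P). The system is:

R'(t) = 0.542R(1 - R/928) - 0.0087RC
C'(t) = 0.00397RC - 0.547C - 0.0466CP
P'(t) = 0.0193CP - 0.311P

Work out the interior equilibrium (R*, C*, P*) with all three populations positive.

From dP/dt = 0: 0.0193C* = 0.311, so C* = 16.1.
From dR/dt = 0: 0.542(1 - R*/928) = 0.0087·16.1, giving R* = 928·(1 - 0.259) = 688.
From dC/dt = 0: 0.00397·688 - 0.547 = 0.0466P*, so P* = 2.18/0.0466 = 46.9.

R* ≈ 688, C* ≈ 16.1, P* ≈ 46.9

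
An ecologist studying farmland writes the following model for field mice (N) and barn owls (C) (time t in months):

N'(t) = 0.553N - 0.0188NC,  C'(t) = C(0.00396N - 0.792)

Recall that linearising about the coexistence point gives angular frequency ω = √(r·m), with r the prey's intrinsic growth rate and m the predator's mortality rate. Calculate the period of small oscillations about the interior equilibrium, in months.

Here r = 0.553 and m = 0.792, so r·m = 0.438.
ω = √0.438 = 0.662 per month, hence T = 2π/ω ≈ 9.49 months.

T ≈ 9.49 months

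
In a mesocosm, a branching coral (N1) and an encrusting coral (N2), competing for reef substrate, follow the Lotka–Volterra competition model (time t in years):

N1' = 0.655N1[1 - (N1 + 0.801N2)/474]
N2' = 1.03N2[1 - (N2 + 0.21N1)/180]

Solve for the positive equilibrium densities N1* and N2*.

Setting both brackets to zero gives the nullclines N1 + 0.801N2 = 474 and 0.21N1 + N2 = 180.
Substituting N2 = 180 - 0.21N1 into the first: N1(1 - 0.801·0.21) = 474 - 0.801·180.
So N1* = 330/0.832 = 397, and then N2* = 180 - 0.21·397 = 96.7.

N1* ≈ 397, N2* ≈ 96.7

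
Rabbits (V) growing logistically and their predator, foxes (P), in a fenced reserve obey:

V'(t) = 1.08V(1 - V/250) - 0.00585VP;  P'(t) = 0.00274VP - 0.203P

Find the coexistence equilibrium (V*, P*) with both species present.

V* ≈ 74.1, P* ≈ 130

From dP/dt = 0 with P > 0: 0.00274V* = 0.203, so V* = 74.1.
Substitute into dV/dt = 0: 1.08(1 - 74.1/250) = 0.00585P*.
The bracket is 0.704, giving P* = 0.76/0.00585 = 130.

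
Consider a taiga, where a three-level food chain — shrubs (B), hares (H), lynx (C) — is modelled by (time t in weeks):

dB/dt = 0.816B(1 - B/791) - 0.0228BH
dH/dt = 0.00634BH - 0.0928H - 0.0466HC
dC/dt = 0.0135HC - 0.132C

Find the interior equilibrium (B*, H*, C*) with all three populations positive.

B* ≈ 575, H* ≈ 9.78, C* ≈ 76.2

From dC/dt = 0: 0.0135H* = 0.132, so H* = 9.78.
From dB/dt = 0: 0.816(1 - B*/791) = 0.0228·9.78, giving B* = 791·(1 - 0.273) = 575.
From dH/dt = 0: 0.00634·575 - 0.0928 = 0.0466C*, so C* = 3.55/0.0466 = 76.2.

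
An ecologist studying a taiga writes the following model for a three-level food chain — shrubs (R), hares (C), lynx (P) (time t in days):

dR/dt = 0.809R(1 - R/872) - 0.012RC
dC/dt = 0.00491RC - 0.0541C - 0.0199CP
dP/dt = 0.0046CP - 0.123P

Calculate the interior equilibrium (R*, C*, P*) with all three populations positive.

From dP/dt = 0: 0.0046C* = 0.123, so C* = 26.7.
From dR/dt = 0: 0.809(1 - R*/872) = 0.012·26.7, giving R* = 872·(1 - 0.397) = 526.
From dC/dt = 0: 0.00491·526 - 0.0541 = 0.0199P*, so P* = 2.53/0.0199 = 127.

R* ≈ 526, C* ≈ 26.7, P* ≈ 127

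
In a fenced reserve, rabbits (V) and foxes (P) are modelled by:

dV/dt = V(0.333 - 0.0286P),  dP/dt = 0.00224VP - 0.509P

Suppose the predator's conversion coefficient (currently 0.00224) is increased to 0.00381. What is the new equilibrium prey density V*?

At the interior fixed point, setting dP/dt = 0 with P > 0 fixes V* = (predator death rate)/(VP coefficient) — independent of the other coefficients.
With the change, V* = 0.509/0.00381 = 134; it falls from 227.

V* ≈ 134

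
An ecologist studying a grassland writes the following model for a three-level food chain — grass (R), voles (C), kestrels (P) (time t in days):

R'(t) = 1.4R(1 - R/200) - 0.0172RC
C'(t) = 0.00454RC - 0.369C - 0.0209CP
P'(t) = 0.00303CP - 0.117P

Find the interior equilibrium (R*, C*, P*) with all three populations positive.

R* ≈ 105, C* ≈ 38.6, P* ≈ 5.18

From dP/dt = 0: 0.00303C* = 0.117, so C* = 38.6.
From dR/dt = 0: 1.4(1 - R*/200) = 0.0172·38.6, giving R* = 200·(1 - 0.474) = 105.
From dC/dt = 0: 0.00454·105 - 0.369 = 0.0209P*, so P* = 0.108/0.0209 = 5.18.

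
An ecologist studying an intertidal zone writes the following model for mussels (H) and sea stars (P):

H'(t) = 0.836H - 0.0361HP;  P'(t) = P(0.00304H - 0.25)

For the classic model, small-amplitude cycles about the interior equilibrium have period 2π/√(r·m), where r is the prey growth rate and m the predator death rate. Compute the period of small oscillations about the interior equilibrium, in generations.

Here r = 0.836 and m = 0.25, so r·m = 0.209.
ω = √0.209 = 0.457 per generation, hence T = 2π/ω ≈ 13.7 generations.

T ≈ 13.7 generations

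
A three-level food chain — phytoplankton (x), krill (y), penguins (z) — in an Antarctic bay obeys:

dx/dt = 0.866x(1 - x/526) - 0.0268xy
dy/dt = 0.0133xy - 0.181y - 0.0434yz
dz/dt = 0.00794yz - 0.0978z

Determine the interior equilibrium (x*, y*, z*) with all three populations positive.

From dz/dt = 0: 0.00794y* = 0.0978, so y* = 12.3.
From dx/dt = 0: 0.866(1 - x*/526) = 0.0268·12.3, giving x* = 526·(1 - 0.381) = 325.
From dy/dt = 0: 0.0133·325 - 0.181 = 0.0434z*, so z* = 4.15/0.0434 = 95.6.

x* ≈ 325, y* ≈ 12.3, z* ≈ 95.6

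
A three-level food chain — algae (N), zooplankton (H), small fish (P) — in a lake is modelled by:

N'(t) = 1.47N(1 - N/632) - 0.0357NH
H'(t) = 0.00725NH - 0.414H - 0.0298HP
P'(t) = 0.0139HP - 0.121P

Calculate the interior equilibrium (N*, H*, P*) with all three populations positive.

From dP/dt = 0: 0.0139H* = 0.121, so H* = 8.71.
From dN/dt = 0: 1.47(1 - N*/632) = 0.0357·8.71, giving N* = 632·(1 - 0.211) = 498.
From dH/dt = 0: 0.00725·498 - 0.414 = 0.0298P*, so P* = 3.2/0.0298 = 107.

N* ≈ 498, H* ≈ 8.71, P* ≈ 107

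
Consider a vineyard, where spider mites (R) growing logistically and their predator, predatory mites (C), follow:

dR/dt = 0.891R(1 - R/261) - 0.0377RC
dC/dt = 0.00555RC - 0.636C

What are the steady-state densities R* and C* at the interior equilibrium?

From dC/dt = 0 with C > 0: 0.00555R* = 0.636, so R* = 115.
Substitute into dR/dt = 0: 0.891(1 - 115/261) = 0.0377C*.
The bracket is 0.561, giving C* = 0.5/0.0377 = 13.3.

R* ≈ 115, C* ≈ 13.3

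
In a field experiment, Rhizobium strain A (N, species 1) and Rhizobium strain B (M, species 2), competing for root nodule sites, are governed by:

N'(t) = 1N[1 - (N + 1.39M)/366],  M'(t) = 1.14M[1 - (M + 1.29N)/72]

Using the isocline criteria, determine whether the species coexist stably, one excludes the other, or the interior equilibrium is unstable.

Compare the nullcline intercepts: K1/α12 = 366/1.39 = 263 > K2 = 72; K2/α21 = 72/1.29 = 55.8 < K1 = 366.
Since the inequalities point opposite ways, species 1 can invade but species 2 cannot.

species 1 excludes species 2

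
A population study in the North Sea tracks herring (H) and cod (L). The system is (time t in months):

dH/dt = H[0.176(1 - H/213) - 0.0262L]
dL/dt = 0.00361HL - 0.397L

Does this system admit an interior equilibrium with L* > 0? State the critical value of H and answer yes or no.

The predator equation gives dL/dt > 0 only when H > 0.397/0.00361 = 110.
Without the predator, H → K = 213. Since 213 > 110, the predator can invade and persist.

Threshold H = 110; K > 110, so yes, the predator persists.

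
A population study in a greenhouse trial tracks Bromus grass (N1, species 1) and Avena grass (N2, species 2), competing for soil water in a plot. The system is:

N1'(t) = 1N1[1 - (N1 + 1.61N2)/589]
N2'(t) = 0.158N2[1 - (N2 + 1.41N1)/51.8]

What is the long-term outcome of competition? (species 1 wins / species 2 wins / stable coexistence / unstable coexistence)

Compare the nullcline intercepts: K1/α12 = 589/1.61 = 366 > K2 = 51.8; K2/α21 = 51.8/1.41 = 36.7 < K1 = 589.
Since the inequalities point opposite ways, species 1 can invade but species 2 cannot.

species 1 excludes species 2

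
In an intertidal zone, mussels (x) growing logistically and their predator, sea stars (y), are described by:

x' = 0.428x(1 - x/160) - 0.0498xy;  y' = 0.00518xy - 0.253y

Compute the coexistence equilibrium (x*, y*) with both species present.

x* ≈ 48.8, y* ≈ 5.97

From dy/dt = 0 with y > 0: 0.00518x* = 0.253, so x* = 48.8.
Substitute into dx/dt = 0: 0.428(1 - 48.8/160) = 0.0498y*.
The bracket is 0.695, giving y* = 0.297/0.0498 = 5.97.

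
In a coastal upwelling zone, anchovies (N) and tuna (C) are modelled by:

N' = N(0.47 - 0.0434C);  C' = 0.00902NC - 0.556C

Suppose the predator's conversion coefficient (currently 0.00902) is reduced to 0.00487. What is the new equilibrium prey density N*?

N* ≈ 114

At the interior fixed point, setting dC/dt = 0 with C > 0 fixes N* = (predator death rate)/(NC coefficient) — independent of the other coefficients.
With the change, N* = 0.556/0.00487 = 114; it rises from 61.6.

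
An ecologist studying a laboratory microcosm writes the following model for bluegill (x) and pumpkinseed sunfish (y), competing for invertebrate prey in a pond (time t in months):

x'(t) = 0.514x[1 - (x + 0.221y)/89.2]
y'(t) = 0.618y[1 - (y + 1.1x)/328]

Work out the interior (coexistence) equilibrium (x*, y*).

Setting both brackets to zero gives the nullclines x + 0.221y = 89.2 and 1.1x + y = 328.
Substituting y = 328 - 1.1x into the first: x(1 - 0.221·1.1) = 89.2 - 0.221·328.
So x* = 16.7/0.757 = 22.1, and then y* = 328 - 1.1·22.1 = 304.

x* ≈ 22.1, y* ≈ 304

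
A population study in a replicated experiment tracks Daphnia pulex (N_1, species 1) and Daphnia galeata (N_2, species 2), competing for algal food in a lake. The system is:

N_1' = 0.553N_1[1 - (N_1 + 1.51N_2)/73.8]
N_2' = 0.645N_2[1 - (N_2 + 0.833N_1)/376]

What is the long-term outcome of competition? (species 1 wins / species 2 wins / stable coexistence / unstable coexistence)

Compare the nullcline intercepts: K1/α12 = 73.8/1.51 = 48.9 < K2 = 376; K2/α21 = 376/0.833 = 451 > K1 = 73.8.
Since the inequalities point opposite ways, species 2 can invade but species 1 cannot.

species 2 excludes species 1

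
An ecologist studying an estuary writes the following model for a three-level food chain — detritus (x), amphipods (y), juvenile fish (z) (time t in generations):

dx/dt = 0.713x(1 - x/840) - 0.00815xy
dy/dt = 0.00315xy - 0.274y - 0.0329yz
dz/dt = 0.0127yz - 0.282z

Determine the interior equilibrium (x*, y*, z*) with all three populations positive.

From dz/dt = 0: 0.0127y* = 0.282, so y* = 22.2.
From dx/dt = 0: 0.713(1 - x*/840) = 0.00815·22.2, giving x* = 840·(1 - 0.254) = 627.
From dy/dt = 0: 0.00315·627 - 0.274 = 0.0329z*, so z* = 1.7/0.0329 = 51.7.

x* ≈ 627, y* ≈ 22.2, z* ≈ 51.7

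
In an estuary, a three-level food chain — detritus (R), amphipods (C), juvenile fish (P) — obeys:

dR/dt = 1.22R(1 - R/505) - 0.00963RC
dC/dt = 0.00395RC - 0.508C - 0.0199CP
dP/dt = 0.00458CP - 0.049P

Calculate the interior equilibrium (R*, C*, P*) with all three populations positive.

R* ≈ 462, C* ≈ 10.7, P* ≈ 66.2

From dP/dt = 0: 0.00458C* = 0.049, so C* = 10.7.
From dR/dt = 0: 1.22(1 - R*/505) = 0.00963·10.7, giving R* = 505·(1 - 0.0844) = 462.
From dC/dt = 0: 0.00395·462 - 0.508 = 0.0199P*, so P* = 1.32/0.0199 = 66.2.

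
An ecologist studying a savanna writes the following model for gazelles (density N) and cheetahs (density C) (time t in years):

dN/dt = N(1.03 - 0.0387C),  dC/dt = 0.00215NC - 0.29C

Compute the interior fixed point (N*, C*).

Set dC/dt = 0 with C > 0: 0.00215N - 0.29 = 0, so N* = 0.29/0.00215 = 135.
Set dN/dt = 0 with N > 0: 1.03 - 0.0387C = 0, so C* = 1.03/0.0387 = 26.6.

N* ≈ 135, C* ≈ 26.6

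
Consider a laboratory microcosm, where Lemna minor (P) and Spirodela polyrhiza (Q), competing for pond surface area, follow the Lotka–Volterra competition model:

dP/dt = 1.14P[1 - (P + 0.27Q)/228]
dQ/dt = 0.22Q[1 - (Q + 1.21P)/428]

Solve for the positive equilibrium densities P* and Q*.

P* ≈ 167, Q* ≈ 226

Setting both brackets to zero gives the nullclines P + 0.27Q = 228 and 1.21P + Q = 428.
Substituting Q = 428 - 1.21P into the first: P(1 - 0.27·1.21) = 228 - 0.27·428.
So P* = 112/0.673 = 167, and then Q* = 428 - 1.21·167 = 226.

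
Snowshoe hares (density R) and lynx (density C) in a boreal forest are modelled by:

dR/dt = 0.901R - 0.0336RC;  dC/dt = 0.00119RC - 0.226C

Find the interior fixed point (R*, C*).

Set dC/dt = 0 with C > 0: 0.00119R - 0.226 = 0, so R* = 0.226/0.00119 = 190.
Set dR/dt = 0 with R > 0: 0.901 - 0.0336C = 0, so C* = 0.901/0.0336 = 26.8.

R* ≈ 190, C* ≈ 26.8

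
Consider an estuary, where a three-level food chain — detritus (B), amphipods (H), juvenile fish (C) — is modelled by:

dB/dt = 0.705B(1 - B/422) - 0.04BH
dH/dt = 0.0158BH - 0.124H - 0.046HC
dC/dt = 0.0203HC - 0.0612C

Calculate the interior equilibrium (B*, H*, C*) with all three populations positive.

B* ≈ 350, H* ≈ 3.01, C* ≈ 117

From dC/dt = 0: 0.0203H* = 0.0612, so H* = 3.01.
From dB/dt = 0: 0.705(1 - B*/422) = 0.04·3.01, giving B* = 422·(1 - 0.171) = 350.
From dH/dt = 0: 0.0158·350 - 0.124 = 0.046C*, so C* = 5.4/0.046 = 117.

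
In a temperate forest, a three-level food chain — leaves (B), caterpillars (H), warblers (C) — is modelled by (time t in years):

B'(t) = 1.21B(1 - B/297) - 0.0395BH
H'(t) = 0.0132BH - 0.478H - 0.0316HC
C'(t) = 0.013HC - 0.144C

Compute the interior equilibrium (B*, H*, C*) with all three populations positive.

From dC/dt = 0: 0.013H* = 0.144, so H* = 11.1.
From dB/dt = 0: 1.21(1 - B*/297) = 0.0395·11.1, giving B* = 297·(1 - 0.362) = 190.
From dH/dt = 0: 0.0132·190 - 0.478 = 0.0316C*, so C* = 2.02/0.0316 = 64.1.

B* ≈ 190, H* ≈ 11.1, C* ≈ 64.1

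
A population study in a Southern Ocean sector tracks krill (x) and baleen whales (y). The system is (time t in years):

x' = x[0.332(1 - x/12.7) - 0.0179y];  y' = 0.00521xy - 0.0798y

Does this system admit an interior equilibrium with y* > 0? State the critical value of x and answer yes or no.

Threshold x = 15.3; K < 15.3, so no, the predator goes extinct.

The predator equation gives dy/dt > 0 only when x > 0.0798/0.00521 = 15.3.
Without the predator, x → K = 12.7. Since 12.7 < 15.3, the predator cannot invade.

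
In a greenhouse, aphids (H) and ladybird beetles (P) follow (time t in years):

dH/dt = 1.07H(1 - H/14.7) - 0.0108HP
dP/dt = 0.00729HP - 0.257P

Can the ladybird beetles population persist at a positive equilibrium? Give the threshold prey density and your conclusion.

The predator equation gives dP/dt > 0 only when H > 0.257/0.00729 = 35.3.
Without the predator, H → K = 14.7. Since 14.7 < 35.3, the predator cannot invade.

Threshold H = 35.3; K < 35.3, so no, the predator goes extinct.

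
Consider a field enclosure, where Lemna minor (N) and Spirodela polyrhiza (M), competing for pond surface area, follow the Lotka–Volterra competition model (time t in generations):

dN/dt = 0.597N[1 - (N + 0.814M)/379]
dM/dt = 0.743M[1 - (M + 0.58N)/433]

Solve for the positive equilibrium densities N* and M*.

Setting both brackets to zero gives the nullclines N + 0.814M = 379 and 0.58N + M = 433.
Substituting M = 433 - 0.58N into the first: N(1 - 0.814·0.58) = 379 - 0.814·433.
So N* = 26.5/0.528 = 50.3, and then M* = 433 - 0.58·50.3 = 404.

N* ≈ 50.3, M* ≈ 404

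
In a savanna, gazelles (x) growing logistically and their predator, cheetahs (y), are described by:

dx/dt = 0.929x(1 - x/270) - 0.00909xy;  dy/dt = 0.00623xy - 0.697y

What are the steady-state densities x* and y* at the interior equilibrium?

x* ≈ 112, y* ≈ 59.9

From dy/dt = 0 with y > 0: 0.00623x* = 0.697, so x* = 112.
Substitute into dx/dt = 0: 0.929(1 - 112/270) = 0.00909y*.
The bracket is 0.586, giving y* = 0.544/0.00909 = 59.9.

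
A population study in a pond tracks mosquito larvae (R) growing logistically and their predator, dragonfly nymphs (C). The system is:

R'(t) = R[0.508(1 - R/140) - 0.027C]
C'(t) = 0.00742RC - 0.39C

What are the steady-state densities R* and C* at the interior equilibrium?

From dC/dt = 0 with C > 0: 0.00742R* = 0.39, so R* = 52.6.
Substitute into dR/dt = 0: 0.508(1 - 52.6/140) = 0.027C*.
The bracket is 0.625, giving C* = 0.317/0.027 = 11.8.

R* ≈ 52.6, C* ≈ 11.8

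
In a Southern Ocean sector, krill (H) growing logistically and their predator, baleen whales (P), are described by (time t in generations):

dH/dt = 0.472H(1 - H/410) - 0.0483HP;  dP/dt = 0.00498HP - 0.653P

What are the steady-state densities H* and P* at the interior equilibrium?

H* ≈ 131, P* ≈ 6.65

From dP/dt = 0 with P > 0: 0.00498H* = 0.653, so H* = 131.
Substitute into dH/dt = 0: 0.472(1 - 131/410) = 0.0483P*.
The bracket is 0.68, giving P* = 0.321/0.0483 = 6.65.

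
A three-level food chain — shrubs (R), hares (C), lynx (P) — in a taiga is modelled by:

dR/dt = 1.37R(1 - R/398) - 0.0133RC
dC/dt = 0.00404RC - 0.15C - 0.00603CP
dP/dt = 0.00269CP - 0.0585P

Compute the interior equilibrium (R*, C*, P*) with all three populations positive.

R* ≈ 314, C* ≈ 21.7, P* ≈ 185

From dP/dt = 0: 0.00269C* = 0.0585, so C* = 21.7.
From dR/dt = 0: 1.37(1 - R*/398) = 0.0133·21.7, giving R* = 398·(1 - 0.211) = 314.
From dC/dt = 0: 0.00404·314 - 0.15 = 0.00603P*, so P* = 1.12/0.00603 = 185.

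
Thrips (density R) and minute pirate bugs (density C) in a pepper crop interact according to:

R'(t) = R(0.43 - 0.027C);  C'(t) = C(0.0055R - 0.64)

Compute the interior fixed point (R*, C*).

R* ≈ 116, C* ≈ 15.9

Set dC/dt = 0 with C > 0: 0.0055R - 0.64 = 0, so R* = 0.64/0.0055 = 116.
Set dR/dt = 0 with R > 0: 0.43 - 0.027C = 0, so C* = 0.43/0.027 = 15.9.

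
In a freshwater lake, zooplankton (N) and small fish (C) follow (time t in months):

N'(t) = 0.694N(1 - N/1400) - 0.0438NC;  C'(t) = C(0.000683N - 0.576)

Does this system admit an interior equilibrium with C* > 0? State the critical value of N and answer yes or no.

Threshold N = 843; K > 843, so yes, the predator persists.

The predator equation gives dC/dt > 0 only when N > 0.576/0.000683 = 843.
Without the predator, N → K = 1400. Since 1400 > 843, the predator can invade and persist.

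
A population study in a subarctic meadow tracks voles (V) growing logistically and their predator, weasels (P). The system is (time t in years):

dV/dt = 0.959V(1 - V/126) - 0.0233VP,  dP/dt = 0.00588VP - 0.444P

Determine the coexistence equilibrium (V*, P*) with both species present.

From dP/dt = 0 with P > 0: 0.00588V* = 0.444, so V* = 75.5.
Substitute into dV/dt = 0: 0.959(1 - 75.5/126) = 0.0233P*.
The bracket is 0.401, giving P* = 0.384/0.0233 = 16.5.

V* ≈ 75.5, P* ≈ 16.5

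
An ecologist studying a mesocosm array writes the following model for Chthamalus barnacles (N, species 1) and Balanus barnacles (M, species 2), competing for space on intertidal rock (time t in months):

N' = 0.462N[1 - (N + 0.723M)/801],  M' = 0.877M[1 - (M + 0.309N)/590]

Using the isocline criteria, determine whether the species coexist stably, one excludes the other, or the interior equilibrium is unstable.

stable coexistence

Compare the nullcline intercepts: K1/α12 = 801/0.723 = 1110 > K2 = 590; K2/α21 = 590/0.309 = 1910 > K1 = 801.
Since both inequalities hold, each species can invade when rare, so the interior equilibrium is stable.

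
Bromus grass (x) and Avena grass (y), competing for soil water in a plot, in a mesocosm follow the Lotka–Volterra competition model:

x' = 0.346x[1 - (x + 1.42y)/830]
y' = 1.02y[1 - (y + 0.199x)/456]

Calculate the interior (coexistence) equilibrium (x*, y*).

Setting both brackets to zero gives the nullclines x + 1.42y = 830 and 0.199x + y = 456.
Substituting y = 456 - 0.199x into the first: x(1 - 1.42·0.199) = 830 - 1.42·456.
So x* = 182/0.717 = 254, and then y* = 456 - 0.199·254 = 405.

x* ≈ 254, y* ≈ 405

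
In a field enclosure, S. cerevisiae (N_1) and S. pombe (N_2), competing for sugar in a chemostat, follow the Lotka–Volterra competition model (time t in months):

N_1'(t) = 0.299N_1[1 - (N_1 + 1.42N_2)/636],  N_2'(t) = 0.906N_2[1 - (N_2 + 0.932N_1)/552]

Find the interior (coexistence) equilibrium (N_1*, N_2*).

Setting both brackets to zero gives the nullclines N_1 + 1.42N_2 = 636 and 0.932N_1 + N_2 = 552.
Substituting N_2 = 552 - 0.932N_1 into the first: N_1(1 - 1.42·0.932) = 636 - 1.42·552.
So N_1* = -148/-0.323 = 457, and then N_2* = 552 - 0.932·457 = 126.

N_1* ≈ 457, N_2* ≈ 126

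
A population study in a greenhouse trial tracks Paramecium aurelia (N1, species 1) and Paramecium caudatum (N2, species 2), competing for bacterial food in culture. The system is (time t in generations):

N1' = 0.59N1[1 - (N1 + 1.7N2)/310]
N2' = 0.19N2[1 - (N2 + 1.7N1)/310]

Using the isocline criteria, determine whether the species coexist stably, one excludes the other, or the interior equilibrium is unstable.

unstable coexistence (outcome depends on initial conditions)

Compare the nullcline intercepts: K1/α12 = 310/1.7 = 182 < K2 = 310; K2/α21 = 310/1.7 = 182 < K1 = 310.
Since both are reversed, neither can invade when rare; the interior point is a saddle.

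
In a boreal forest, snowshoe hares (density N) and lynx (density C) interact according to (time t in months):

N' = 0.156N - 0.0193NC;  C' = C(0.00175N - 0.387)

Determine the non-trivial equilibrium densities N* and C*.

Set dC/dt = 0 with C > 0: 0.00175N - 0.387 = 0, so N* = 0.387/0.00175 = 221.
Set dN/dt = 0 with N > 0: 0.156 - 0.0193C = 0, so C* = 0.156/0.0193 = 8.08.

N* ≈ 221, C* ≈ 8.08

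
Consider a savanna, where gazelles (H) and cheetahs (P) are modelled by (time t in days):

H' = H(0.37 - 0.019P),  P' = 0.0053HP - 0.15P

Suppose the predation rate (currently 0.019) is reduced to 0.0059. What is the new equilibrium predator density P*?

P* ≈ 62.7

At the interior fixed point, setting dH/dt = 0 with H > 0 fixes P* = (prey growth rate)/(HP coefficient) — independent of the other coefficients.
With the change, P* = 0.37/0.0059 = 62.7; it rises from 19.5.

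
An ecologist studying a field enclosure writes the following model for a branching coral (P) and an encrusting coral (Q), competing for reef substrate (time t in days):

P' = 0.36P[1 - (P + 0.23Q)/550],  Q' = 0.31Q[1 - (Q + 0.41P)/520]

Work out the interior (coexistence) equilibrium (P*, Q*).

Setting both brackets to zero gives the nullclines P + 0.23Q = 550 and 0.41P + Q = 520.
Substituting Q = 520 - 0.41P into the first: P(1 - 0.23·0.41) = 550 - 0.23·520.
So P* = 430/0.906 = 475, and then Q* = 520 - 0.41·475 = 325.

P* ≈ 475, Q* ≈ 325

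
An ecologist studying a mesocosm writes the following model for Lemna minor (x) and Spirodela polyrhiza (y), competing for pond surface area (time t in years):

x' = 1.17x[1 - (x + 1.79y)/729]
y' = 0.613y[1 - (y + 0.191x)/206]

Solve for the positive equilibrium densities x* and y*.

Setting both brackets to zero gives the nullclines x + 1.79y = 729 and 0.191x + y = 206.
Substituting y = 206 - 0.191x into the first: x(1 - 1.79·0.191) = 729 - 1.79·206.
So x* = 360/0.658 = 547, and then y* = 206 - 0.191·547 = 101.

x* ≈ 547, y* ≈ 101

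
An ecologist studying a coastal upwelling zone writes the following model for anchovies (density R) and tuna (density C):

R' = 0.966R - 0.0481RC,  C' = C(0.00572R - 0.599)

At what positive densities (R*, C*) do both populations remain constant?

R* ≈ 105, C* ≈ 20.1

Set dC/dt = 0 with C > 0: 0.00572R - 0.599 = 0, so R* = 0.599/0.00572 = 105.
Set dR/dt = 0 with R > 0: 0.966 - 0.0481C = 0, so C* = 0.966/0.0481 = 20.1.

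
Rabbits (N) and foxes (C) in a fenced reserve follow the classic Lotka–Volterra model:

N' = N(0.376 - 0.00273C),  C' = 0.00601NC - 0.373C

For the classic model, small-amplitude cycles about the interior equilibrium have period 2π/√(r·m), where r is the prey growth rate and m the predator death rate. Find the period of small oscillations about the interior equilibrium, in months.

Here r = 0.376 and m = 0.373, so r·m = 0.14.
ω = √0.14 = 0.374 per month, hence T = 2π/ω ≈ 16.8 months.

T ≈ 16.8 months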